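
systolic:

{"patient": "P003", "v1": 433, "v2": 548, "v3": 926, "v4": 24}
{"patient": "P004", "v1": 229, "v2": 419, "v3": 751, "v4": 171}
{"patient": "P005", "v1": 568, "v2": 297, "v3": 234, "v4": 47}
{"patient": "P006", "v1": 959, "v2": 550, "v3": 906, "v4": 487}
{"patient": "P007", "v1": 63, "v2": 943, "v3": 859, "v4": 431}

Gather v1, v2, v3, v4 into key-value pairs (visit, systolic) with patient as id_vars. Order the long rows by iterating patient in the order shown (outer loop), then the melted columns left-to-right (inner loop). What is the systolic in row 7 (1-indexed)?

751

20 rows total (5 × 4). Row 7: index ⌊(7-1)/4⌋ = 1 into patient → P004; (7-1) mod 4 = 2 into the melted columns → v3.
So row 7 is (P004, v3, 751); systolic = 751.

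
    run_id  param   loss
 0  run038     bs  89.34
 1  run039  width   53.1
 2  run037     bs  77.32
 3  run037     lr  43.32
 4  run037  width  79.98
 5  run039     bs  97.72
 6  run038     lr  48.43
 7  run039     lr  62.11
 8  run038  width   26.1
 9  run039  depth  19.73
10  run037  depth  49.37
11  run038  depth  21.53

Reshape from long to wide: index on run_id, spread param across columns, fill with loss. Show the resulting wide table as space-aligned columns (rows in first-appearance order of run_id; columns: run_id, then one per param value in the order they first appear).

Columns: run_id plus the 4 distinct param values (bs, width, lr, depth).
For example, row run038 column bs takes loss=89.34 from the long row (run038, bs).

run_id  bs     width  lr     depth
run038  89.34  26.1   48.43  21.53
run039  97.72  53.1   62.11  19.73
run037  77.32  79.98  43.32  49.37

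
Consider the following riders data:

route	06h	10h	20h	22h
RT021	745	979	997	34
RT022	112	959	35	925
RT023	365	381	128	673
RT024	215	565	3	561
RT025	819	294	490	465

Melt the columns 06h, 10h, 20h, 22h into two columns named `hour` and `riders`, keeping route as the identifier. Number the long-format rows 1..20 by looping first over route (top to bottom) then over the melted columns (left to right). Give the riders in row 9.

20 rows total (5 × 4). Row 9: index ⌊(9-1)/4⌋ = 2 into route → RT023; (9-1) mod 4 = 0 into the melted columns → 06h.
So row 9 is (RT023, 06h, 365); riders = 365.

365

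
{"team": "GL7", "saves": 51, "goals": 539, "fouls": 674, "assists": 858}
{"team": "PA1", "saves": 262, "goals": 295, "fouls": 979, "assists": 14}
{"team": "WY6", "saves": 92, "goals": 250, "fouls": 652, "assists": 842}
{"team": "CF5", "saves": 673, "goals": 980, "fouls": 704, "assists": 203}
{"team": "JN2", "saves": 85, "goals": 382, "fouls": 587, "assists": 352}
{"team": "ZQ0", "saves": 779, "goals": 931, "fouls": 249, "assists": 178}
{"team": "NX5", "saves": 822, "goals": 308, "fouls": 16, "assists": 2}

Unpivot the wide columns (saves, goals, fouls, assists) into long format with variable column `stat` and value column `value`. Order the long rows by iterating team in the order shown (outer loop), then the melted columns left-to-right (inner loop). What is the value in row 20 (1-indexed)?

352

28 rows total (7 × 4). Row 20: index ⌊(20-1)/4⌋ = 4 into team → JN2; (20-1) mod 4 = 3 into the melted columns → assists.
So row 20 is (JN2, assists, 352); value = 352.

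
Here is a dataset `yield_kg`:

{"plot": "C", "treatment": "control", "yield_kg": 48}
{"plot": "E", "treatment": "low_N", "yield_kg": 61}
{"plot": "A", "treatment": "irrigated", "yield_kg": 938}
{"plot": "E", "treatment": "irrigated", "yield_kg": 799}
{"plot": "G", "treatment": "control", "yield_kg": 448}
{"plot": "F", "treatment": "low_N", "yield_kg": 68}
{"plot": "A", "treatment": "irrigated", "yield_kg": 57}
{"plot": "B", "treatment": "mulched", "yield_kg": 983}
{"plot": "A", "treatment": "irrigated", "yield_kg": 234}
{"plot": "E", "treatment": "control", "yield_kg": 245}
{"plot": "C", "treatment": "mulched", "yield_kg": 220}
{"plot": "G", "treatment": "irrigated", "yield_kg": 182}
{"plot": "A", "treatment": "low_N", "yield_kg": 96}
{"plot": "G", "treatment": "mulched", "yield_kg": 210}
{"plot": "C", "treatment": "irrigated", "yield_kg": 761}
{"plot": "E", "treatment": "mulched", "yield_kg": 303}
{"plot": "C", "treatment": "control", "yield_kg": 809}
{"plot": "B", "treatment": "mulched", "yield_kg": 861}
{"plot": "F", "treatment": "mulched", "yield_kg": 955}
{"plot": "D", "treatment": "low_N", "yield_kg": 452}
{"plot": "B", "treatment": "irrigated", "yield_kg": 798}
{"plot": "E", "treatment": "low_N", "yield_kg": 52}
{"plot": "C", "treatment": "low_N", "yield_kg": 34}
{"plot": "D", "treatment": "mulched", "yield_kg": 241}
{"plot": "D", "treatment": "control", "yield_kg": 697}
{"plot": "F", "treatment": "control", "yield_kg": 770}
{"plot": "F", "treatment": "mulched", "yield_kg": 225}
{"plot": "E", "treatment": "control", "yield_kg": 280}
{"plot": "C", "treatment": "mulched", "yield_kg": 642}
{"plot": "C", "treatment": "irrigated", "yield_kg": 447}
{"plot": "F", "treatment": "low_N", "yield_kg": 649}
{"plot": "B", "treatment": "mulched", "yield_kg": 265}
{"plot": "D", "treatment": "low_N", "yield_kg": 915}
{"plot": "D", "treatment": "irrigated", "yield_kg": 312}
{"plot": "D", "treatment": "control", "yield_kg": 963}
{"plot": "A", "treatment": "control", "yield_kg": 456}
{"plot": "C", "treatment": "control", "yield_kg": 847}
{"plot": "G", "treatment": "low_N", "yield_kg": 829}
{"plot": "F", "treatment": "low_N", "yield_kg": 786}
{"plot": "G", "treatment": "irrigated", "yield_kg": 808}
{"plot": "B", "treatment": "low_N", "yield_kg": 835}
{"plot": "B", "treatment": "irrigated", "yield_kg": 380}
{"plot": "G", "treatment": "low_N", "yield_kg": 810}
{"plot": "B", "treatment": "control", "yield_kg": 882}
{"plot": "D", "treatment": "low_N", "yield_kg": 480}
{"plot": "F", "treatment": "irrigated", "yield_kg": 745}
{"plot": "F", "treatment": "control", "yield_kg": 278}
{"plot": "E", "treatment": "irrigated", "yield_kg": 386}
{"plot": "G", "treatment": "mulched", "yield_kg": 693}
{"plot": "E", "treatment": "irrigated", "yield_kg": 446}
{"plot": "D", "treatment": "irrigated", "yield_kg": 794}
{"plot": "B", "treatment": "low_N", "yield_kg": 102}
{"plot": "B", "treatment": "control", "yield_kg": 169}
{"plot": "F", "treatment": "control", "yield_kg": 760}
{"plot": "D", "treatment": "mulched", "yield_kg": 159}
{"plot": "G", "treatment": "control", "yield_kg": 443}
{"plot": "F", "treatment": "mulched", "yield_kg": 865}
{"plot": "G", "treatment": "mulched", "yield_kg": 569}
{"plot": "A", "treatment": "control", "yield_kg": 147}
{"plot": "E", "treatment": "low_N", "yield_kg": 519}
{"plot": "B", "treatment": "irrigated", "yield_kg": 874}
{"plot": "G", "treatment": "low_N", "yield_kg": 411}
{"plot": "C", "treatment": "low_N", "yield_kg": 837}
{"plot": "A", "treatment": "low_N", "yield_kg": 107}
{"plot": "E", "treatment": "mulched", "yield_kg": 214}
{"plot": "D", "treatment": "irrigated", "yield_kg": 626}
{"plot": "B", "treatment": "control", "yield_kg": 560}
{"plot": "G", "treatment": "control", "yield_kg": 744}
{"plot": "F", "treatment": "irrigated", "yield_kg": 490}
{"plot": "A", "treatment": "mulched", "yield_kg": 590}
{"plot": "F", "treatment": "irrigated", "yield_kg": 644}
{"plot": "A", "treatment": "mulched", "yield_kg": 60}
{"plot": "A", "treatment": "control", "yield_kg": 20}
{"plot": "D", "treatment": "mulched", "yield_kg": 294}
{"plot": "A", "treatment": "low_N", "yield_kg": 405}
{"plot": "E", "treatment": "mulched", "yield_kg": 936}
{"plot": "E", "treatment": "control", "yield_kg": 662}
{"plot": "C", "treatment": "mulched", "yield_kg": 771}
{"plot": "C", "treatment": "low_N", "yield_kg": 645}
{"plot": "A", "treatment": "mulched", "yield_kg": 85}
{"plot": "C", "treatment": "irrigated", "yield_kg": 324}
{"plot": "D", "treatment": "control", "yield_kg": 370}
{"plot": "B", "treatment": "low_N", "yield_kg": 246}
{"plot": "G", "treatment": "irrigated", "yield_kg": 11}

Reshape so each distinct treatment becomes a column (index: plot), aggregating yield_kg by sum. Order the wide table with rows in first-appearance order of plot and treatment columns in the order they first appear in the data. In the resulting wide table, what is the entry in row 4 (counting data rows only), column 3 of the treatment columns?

1001

With rows in first-appearance order of plot, row 4 is plot=G. treatment columns in first-appearance order: control, low_N, irrigated, mulched; column 3 is irrigated.
Long rows with plot=G, treatment=irrigated: 182 + 808 + 11 = 1001.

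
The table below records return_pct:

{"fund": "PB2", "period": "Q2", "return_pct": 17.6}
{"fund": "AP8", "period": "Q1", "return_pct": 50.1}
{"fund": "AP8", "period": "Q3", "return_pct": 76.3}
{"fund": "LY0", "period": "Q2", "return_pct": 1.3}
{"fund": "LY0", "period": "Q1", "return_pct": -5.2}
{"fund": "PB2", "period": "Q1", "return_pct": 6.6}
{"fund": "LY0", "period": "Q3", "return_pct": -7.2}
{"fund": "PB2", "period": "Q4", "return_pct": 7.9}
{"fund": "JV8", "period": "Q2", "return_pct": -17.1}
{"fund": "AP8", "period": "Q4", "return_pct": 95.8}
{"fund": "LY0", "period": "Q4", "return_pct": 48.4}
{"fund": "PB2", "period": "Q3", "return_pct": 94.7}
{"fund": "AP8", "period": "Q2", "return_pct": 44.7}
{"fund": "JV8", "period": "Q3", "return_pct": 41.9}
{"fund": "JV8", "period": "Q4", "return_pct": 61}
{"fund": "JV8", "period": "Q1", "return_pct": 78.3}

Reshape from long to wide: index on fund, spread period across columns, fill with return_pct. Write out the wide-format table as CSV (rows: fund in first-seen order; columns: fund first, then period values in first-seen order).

Columns: fund plus the 4 distinct period values (Q2, Q1, Q3, Q4).
For example, row PB2 column Q2 takes return_pct=17.6 from the long row (PB2, Q2).

fund,Q2,Q1,Q3,Q4
PB2,17.6,6.6,94.7,7.9
AP8,44.7,50.1,76.3,95.8
LY0,1.3,-5.2,-7.2,48.4
JV8,-17.1,78.3,41.9,61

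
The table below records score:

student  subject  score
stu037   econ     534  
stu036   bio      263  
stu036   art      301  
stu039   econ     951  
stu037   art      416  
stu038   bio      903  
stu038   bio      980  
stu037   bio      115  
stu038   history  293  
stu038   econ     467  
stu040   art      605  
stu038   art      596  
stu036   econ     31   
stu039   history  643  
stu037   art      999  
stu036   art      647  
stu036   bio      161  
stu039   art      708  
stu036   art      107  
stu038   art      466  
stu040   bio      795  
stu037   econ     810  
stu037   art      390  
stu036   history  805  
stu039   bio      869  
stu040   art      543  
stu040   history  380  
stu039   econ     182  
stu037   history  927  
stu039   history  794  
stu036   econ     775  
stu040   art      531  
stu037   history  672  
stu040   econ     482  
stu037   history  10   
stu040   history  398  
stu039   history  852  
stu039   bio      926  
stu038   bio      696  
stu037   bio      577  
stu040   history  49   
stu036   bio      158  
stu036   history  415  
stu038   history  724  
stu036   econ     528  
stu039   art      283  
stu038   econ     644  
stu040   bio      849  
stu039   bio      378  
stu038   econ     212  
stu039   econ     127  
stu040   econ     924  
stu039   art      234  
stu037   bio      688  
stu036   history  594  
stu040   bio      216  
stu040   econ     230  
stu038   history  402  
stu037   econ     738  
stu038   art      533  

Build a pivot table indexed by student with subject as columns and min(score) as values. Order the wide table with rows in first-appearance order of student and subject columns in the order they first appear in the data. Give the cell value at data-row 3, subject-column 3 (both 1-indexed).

With rows in first-appearance order of student, row 3 is student=stu039. subject columns in first-appearance order: econ, bio, art, history; column 3 is art.
Long rows with student=stu039, subject=art: min(708, 283, 234) = 234.

234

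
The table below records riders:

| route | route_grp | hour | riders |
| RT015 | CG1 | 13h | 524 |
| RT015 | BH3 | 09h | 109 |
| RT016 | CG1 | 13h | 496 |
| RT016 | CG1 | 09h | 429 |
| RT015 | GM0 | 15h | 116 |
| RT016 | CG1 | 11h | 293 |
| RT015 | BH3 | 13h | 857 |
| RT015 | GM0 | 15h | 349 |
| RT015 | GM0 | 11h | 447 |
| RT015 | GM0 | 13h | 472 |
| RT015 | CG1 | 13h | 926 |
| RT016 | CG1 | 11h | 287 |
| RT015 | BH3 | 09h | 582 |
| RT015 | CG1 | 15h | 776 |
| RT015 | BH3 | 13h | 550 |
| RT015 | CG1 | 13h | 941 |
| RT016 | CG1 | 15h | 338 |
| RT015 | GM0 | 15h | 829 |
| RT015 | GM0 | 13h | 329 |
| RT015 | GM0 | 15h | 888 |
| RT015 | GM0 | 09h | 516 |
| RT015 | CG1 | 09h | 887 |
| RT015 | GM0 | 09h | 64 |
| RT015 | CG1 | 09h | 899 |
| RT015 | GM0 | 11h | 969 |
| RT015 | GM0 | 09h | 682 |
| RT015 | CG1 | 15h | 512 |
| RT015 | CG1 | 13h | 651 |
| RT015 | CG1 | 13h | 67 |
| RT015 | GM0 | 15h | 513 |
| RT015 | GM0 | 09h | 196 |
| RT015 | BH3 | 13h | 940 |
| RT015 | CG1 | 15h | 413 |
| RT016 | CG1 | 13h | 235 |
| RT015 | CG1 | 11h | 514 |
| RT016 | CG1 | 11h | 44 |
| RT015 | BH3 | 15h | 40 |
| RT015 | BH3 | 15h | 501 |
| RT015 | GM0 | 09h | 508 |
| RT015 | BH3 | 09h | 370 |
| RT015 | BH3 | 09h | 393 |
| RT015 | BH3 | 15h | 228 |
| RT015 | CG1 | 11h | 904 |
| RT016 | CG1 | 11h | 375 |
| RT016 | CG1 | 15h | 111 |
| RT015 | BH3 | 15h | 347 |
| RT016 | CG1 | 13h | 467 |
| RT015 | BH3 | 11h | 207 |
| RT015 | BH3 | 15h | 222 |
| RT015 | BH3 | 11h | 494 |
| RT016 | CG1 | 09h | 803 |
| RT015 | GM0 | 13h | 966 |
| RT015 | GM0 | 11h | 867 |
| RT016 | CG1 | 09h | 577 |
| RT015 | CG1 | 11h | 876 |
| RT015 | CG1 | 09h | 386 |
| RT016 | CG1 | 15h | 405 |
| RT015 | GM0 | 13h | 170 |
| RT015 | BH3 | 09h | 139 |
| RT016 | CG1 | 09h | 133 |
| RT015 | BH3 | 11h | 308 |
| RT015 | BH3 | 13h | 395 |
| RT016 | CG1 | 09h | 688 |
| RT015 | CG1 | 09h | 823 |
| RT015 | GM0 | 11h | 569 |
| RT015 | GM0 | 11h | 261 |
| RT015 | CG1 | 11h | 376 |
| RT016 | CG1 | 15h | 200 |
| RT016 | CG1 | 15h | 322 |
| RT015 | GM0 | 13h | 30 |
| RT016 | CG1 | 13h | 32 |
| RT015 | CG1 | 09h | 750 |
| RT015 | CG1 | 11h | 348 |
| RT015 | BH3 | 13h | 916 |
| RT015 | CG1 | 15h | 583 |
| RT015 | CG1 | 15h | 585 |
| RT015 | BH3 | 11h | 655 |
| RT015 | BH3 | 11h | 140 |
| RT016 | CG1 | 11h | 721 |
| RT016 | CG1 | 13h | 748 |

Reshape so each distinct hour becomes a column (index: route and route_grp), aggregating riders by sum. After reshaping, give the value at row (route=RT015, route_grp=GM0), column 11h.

3113

Rows with route=RT015, route_grp=GM0 and hour=11h: riders values are 447, 969, 867, 569, 261.
447 + 969 + 867 + 569 + 261 = 3113.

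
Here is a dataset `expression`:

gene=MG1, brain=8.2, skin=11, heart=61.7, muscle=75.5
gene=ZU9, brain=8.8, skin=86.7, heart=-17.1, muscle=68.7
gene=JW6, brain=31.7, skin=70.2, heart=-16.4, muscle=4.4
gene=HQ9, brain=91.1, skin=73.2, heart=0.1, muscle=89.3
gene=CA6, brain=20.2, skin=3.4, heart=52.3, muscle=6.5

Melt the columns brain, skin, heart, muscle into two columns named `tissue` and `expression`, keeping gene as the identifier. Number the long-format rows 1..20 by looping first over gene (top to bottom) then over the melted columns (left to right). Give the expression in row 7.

-17.1

20 rows total (5 × 4). Row 7: index ⌊(7-1)/4⌋ = 1 into gene → ZU9; (7-1) mod 4 = 2 into the melted columns → heart.
So row 7 is (ZU9, heart, -17.1); expression = -17.1.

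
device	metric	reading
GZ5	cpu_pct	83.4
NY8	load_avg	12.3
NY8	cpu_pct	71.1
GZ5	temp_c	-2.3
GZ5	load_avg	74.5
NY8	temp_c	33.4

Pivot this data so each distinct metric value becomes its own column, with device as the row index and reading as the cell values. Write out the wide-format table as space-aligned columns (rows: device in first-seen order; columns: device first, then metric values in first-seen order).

Columns: device plus the 3 distinct metric values (cpu_pct, load_avg, temp_c).
For example, row GZ5 column cpu_pct takes reading=83.4 from the long row (GZ5, cpu_pct).

device  cpu_pct  load_avg  temp_c
GZ5     83.4     74.5      -2.3  
NY8     71.1     12.3      33.4  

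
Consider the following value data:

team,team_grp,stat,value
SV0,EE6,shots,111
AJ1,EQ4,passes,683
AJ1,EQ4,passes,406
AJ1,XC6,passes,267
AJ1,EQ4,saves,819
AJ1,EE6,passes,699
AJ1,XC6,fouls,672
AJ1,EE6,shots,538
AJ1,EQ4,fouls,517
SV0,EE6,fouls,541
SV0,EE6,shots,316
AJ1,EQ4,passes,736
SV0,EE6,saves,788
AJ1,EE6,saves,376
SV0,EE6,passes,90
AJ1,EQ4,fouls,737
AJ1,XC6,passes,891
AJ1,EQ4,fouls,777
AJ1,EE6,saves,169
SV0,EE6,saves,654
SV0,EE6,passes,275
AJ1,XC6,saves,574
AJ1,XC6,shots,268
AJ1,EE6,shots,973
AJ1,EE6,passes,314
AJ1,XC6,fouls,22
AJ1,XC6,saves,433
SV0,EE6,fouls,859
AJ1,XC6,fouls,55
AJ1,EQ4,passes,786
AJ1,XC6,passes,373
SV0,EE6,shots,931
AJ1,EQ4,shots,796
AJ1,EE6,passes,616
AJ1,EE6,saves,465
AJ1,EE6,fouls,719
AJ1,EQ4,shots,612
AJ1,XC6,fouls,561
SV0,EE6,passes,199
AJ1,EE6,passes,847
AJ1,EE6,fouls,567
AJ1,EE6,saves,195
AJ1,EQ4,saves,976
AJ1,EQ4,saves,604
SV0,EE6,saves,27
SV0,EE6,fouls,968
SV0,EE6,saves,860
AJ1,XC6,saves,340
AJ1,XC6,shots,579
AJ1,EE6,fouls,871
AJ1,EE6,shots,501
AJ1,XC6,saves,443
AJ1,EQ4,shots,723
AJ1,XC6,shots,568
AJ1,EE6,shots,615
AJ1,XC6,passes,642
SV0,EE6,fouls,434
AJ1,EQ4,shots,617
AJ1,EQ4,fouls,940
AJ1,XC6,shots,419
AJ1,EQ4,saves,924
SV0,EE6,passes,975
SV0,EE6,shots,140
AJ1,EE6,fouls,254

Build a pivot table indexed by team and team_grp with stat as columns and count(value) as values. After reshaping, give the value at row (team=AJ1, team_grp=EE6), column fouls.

Rows with team=AJ1, team_grp=EE6 and stat=fouls: value values are 719, 567, 871, 254.
4 rows match — count = 4.

4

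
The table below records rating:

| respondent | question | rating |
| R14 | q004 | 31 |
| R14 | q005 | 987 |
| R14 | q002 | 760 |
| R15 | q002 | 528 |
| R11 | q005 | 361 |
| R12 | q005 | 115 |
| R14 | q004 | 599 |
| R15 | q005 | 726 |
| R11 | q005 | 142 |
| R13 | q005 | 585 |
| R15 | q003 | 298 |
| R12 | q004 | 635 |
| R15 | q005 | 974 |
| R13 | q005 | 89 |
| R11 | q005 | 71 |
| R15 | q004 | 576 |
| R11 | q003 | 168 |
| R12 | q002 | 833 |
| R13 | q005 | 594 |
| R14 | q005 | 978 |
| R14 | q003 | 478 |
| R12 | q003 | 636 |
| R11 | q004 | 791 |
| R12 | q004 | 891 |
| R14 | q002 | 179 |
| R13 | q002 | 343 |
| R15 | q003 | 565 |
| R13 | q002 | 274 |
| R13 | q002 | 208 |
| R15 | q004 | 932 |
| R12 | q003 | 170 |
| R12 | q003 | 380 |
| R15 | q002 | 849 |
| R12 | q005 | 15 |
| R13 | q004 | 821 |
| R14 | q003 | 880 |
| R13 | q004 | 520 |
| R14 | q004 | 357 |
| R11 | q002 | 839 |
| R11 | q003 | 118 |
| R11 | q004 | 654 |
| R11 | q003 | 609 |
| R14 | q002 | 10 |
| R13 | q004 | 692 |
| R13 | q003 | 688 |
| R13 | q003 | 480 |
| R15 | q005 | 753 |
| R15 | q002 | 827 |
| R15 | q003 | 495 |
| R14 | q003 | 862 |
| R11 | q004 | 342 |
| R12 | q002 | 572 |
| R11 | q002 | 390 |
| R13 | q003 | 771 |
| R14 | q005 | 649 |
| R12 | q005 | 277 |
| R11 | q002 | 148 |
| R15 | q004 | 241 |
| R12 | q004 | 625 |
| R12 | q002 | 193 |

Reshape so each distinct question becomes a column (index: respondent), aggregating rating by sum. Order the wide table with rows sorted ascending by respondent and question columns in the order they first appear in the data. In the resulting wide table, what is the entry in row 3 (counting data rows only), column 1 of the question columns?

2033

With rows sorted ascending by respondent, row 3 is respondent=R13. question columns in first-appearance order: q004, q005, q002, q003; column 1 is q004.
Long rows with respondent=R13, question=q004: 821 + 520 + 692 = 2033.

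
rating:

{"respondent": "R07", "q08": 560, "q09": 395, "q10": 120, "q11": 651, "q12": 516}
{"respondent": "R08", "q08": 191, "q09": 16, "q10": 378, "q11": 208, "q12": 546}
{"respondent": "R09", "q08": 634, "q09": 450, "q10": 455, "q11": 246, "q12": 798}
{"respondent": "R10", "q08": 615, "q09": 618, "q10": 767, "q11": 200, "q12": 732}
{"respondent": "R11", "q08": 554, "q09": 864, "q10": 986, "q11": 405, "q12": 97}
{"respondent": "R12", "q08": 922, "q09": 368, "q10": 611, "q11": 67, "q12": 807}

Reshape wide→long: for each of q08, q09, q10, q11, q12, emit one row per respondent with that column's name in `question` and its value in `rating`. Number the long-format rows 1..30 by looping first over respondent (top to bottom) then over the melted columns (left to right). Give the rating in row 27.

30 rows total (6 × 5). Row 27: index ⌊(27-1)/5⌋ = 5 into respondent → R12; (27-1) mod 5 = 1 into the melted columns → q09.
So row 27 is (R12, q09, 368); rating = 368.

368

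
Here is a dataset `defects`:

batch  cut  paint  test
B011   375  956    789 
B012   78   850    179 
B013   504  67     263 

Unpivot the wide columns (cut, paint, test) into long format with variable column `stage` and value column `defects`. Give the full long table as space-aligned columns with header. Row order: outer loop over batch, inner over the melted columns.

batch  stage  defects
B011   cut    375    
B011   paint  956    
B011   test   789    
B012   cut    78     
B012   paint  850    
B012   test   179    
B013   cut    504    
B013   paint  67     
B013   test   263    

Each (batch, column) pair becomes one row: 3 × 3 = 9 rows.
For example, (B011, cut) → defects=375.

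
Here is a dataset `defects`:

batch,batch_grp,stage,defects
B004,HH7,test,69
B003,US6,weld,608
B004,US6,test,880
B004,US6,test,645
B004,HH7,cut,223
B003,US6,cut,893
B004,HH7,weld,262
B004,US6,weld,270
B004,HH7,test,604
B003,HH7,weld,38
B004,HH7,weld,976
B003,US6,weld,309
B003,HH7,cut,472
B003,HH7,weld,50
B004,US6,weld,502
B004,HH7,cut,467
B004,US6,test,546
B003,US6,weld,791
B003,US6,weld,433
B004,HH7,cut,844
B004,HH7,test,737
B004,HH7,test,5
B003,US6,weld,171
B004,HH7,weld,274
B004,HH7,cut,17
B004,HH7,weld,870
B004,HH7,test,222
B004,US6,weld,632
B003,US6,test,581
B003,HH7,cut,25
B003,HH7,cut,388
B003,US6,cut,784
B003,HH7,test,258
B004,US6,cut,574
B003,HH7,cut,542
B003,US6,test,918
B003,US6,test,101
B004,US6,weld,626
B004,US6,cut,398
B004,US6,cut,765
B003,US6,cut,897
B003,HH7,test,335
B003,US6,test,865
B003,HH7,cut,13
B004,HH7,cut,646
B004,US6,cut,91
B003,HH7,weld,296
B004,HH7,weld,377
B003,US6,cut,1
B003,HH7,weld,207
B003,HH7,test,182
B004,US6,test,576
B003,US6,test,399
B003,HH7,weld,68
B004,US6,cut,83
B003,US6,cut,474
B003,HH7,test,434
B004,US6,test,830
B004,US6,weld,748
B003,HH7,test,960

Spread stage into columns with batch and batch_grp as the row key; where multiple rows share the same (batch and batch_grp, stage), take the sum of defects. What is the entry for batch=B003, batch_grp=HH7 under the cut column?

1440

Rows with batch=B003, batch_grp=HH7 and stage=cut: defects values are 472, 25, 388, 542, 13.
472 + 25 + 388 + 542 + 13 = 1440.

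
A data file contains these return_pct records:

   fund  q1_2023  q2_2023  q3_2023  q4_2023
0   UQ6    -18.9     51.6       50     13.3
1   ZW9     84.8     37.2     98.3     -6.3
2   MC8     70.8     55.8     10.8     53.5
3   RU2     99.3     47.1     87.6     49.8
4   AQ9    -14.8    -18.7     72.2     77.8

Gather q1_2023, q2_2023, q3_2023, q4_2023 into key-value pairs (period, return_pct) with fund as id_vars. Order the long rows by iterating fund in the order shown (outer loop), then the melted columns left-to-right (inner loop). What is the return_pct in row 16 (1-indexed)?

49.8

20 rows total (5 × 4). Row 16: index ⌊(16-1)/4⌋ = 3 into fund → RU2; (16-1) mod 4 = 3 into the melted columns → q4_2023.
So row 16 is (RU2, q4_2023, 49.8); return_pct = 49.8.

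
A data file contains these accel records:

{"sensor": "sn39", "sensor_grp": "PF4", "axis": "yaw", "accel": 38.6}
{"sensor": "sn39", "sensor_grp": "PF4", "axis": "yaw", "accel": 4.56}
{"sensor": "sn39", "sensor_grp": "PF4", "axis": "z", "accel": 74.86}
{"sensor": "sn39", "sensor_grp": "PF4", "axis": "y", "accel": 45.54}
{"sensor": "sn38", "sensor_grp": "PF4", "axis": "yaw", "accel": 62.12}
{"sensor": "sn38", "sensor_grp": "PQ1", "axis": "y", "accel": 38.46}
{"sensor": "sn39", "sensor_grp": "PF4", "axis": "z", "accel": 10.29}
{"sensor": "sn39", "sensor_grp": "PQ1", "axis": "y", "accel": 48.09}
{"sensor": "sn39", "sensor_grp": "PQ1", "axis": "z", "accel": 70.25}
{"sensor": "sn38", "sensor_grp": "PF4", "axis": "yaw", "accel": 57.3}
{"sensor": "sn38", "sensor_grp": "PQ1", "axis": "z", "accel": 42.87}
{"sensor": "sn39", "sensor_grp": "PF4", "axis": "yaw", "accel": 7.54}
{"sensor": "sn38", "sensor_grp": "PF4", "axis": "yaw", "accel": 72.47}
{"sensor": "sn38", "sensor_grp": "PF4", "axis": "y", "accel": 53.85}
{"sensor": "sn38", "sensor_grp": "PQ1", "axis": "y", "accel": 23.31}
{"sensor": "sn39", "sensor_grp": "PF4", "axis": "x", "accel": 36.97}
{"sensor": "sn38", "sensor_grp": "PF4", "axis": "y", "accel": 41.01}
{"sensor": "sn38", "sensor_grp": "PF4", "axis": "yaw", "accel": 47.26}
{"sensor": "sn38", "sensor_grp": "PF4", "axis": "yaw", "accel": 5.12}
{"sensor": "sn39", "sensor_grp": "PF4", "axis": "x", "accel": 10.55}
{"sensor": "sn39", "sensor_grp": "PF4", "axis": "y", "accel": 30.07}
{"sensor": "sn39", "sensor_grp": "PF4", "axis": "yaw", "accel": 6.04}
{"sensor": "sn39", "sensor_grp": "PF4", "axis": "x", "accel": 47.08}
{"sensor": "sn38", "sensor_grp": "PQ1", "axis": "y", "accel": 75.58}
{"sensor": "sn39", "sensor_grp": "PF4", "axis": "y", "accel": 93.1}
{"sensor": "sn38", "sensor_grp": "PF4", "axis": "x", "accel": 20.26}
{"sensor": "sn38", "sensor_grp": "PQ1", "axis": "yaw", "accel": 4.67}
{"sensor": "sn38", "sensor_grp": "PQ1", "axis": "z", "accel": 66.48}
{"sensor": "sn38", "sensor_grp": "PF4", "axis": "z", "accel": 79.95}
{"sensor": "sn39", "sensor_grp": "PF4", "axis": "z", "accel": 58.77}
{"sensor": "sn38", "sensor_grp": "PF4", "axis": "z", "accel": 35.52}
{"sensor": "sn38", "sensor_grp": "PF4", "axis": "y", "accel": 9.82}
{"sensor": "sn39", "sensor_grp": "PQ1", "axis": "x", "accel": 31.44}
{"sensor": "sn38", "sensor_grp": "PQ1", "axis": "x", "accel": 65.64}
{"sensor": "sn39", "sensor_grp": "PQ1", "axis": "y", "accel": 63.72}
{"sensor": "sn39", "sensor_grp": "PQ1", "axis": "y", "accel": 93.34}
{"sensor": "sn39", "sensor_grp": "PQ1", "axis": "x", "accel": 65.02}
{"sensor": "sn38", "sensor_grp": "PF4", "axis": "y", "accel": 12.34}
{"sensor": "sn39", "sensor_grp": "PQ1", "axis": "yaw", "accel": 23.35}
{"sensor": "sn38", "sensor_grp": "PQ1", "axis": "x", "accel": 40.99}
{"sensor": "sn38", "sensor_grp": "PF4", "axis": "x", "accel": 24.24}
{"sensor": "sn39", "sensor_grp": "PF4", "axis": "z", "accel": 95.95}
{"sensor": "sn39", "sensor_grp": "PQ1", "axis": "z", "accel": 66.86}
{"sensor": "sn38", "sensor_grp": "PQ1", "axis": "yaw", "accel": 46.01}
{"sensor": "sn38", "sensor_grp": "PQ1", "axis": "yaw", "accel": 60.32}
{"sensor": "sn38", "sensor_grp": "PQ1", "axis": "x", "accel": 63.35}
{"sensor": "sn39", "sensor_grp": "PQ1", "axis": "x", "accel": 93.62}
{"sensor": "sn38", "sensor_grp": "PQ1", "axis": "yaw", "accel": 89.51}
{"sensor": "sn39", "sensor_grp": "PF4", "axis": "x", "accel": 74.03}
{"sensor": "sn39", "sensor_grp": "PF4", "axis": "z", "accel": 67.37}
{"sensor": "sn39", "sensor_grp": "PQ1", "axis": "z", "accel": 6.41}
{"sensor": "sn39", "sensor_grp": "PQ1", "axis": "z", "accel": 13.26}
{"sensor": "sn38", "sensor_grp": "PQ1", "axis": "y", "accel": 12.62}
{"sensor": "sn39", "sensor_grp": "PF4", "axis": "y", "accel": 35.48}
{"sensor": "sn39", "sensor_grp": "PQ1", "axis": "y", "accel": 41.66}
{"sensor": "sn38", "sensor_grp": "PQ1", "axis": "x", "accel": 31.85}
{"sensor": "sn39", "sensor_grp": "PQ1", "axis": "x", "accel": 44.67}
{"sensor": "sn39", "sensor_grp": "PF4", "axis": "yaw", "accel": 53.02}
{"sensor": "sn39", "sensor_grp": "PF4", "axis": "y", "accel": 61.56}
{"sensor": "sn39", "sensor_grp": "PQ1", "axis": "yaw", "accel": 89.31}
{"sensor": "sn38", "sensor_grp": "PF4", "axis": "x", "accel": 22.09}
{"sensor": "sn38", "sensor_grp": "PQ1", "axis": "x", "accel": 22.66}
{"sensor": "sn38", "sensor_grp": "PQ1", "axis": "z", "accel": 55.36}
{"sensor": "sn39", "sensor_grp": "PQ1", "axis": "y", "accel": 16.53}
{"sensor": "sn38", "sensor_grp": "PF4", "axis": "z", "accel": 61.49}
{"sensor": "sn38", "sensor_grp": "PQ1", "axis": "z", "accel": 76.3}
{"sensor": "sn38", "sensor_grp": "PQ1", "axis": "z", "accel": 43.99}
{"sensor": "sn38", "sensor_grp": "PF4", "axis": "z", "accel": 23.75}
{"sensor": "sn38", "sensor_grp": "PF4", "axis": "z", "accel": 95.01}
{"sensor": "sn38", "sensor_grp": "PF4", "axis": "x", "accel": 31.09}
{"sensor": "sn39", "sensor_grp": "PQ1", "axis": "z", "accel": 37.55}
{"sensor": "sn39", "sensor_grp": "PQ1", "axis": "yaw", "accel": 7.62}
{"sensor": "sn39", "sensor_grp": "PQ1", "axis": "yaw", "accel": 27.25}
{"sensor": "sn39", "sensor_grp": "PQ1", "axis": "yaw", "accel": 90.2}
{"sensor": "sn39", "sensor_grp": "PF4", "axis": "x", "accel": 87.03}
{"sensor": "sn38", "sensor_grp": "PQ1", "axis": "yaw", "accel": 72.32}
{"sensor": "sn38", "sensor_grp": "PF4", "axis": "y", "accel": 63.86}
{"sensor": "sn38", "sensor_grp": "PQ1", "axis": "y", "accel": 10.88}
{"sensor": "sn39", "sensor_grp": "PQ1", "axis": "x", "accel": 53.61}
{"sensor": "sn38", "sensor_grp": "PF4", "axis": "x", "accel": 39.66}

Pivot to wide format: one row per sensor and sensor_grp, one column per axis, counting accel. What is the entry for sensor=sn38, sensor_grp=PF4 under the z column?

Rows with sensor=sn38, sensor_grp=PF4 and axis=z: accel values are 79.95, 35.52, 61.49, 23.75, 95.01.
5 rows match — count = 5.

5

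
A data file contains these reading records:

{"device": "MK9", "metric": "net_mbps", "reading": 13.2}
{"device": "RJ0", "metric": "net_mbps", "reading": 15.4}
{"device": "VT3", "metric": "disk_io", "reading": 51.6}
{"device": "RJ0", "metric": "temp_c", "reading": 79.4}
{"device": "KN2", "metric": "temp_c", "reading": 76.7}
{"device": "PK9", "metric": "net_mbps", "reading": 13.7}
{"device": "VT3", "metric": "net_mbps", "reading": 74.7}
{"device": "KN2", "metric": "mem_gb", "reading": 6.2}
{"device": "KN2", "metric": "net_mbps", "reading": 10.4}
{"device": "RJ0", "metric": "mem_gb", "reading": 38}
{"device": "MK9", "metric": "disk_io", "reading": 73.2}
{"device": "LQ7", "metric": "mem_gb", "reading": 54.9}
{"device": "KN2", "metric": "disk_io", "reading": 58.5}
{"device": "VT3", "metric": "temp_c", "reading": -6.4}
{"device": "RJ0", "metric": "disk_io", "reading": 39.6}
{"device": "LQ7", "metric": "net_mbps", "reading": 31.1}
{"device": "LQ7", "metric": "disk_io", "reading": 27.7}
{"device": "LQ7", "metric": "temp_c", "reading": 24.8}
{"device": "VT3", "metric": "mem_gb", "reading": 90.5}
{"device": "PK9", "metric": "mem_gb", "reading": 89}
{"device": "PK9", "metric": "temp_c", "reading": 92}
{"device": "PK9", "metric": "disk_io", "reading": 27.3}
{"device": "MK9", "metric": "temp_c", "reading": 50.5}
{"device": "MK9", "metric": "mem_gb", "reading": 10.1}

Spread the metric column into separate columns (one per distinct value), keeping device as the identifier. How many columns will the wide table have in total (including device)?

5

1 column for device plus 4 distinct metric values → 5 columns.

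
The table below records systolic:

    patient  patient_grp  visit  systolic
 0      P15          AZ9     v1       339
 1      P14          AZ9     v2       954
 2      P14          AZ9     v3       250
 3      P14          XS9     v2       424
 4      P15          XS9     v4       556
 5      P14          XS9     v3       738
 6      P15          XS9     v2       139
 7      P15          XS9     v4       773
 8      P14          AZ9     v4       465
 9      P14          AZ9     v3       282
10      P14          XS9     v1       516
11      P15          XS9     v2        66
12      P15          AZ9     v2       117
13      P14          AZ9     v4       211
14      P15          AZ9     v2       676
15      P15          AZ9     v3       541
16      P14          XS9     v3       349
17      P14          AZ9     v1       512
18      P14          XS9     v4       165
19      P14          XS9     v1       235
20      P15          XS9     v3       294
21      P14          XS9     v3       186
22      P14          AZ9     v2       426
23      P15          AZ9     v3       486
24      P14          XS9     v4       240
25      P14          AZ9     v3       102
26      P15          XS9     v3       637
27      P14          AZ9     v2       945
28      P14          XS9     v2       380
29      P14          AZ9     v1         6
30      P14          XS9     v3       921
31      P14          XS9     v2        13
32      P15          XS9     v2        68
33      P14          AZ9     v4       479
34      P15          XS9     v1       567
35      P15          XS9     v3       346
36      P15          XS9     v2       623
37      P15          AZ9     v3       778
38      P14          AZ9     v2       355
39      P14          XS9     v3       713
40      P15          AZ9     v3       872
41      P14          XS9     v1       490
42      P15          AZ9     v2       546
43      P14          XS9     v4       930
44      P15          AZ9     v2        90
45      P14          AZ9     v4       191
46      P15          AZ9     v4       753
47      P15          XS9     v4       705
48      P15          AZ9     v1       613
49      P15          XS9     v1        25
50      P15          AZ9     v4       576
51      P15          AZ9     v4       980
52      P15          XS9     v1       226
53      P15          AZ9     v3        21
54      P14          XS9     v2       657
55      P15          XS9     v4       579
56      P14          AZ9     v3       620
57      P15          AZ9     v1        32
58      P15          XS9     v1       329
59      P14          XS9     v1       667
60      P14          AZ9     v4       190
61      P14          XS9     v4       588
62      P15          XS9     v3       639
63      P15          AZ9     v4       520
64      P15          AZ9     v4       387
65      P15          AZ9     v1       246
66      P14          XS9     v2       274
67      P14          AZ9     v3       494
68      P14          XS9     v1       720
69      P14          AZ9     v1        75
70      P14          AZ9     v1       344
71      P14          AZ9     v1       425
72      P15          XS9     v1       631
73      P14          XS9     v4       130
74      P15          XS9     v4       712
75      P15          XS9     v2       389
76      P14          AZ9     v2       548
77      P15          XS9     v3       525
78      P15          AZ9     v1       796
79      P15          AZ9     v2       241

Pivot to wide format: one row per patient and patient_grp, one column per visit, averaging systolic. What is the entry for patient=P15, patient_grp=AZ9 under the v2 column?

334

Rows with patient=P15, patient_grp=AZ9 and visit=v2: systolic values are 117, 676, 546, 90, 241.
(117 + 676 + 546 + 90 + 241) / 5 = 334.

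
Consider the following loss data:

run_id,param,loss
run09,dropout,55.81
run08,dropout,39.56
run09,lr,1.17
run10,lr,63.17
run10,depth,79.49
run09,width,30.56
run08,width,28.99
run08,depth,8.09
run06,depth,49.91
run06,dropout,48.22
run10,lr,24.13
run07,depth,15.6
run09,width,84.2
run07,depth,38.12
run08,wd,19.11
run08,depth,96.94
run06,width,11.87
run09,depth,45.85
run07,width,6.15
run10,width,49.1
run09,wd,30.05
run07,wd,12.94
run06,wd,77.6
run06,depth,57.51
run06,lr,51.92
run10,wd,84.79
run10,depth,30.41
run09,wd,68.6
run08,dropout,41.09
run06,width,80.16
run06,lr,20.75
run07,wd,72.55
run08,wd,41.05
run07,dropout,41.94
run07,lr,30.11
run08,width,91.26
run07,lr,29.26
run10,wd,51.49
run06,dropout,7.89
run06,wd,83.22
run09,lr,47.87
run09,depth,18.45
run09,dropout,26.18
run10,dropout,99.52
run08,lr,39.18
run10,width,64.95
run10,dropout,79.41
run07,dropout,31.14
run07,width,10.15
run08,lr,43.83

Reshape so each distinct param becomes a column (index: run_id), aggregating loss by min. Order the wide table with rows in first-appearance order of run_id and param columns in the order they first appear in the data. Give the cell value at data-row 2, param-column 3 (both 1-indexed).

8.09

With rows in first-appearance order of run_id, row 2 is run_id=run08. param columns in first-appearance order: dropout, lr, depth, width, wd; column 3 is depth.
Long rows with run_id=run08, param=depth: min(8.09, 96.94) = 8.09.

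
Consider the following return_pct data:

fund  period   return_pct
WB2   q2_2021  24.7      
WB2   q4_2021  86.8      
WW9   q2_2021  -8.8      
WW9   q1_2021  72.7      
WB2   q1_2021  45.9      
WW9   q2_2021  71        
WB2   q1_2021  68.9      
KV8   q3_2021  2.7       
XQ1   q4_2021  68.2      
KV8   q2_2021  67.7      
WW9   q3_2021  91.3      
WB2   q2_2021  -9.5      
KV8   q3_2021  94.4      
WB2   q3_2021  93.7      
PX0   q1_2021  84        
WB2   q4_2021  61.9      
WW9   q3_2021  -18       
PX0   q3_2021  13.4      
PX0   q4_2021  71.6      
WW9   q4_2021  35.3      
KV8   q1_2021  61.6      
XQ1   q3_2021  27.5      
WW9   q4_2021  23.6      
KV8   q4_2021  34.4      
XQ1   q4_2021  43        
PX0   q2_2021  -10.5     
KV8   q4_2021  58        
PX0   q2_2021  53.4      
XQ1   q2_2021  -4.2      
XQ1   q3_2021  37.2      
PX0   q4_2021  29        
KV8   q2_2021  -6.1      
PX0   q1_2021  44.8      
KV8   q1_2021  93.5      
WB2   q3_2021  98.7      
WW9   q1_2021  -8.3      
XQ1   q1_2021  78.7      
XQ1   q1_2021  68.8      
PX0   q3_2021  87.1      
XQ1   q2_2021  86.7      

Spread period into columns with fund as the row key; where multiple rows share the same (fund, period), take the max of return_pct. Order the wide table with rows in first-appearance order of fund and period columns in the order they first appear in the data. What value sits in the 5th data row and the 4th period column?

With rows in first-appearance order of fund, row 5 is fund=PX0. period columns in first-appearance order: q2_2021, q4_2021, q1_2021, q3_2021; column 4 is q3_2021.
Long rows with fund=PX0, period=q3_2021: max(13.4, 87.1) = 87.1.

87.1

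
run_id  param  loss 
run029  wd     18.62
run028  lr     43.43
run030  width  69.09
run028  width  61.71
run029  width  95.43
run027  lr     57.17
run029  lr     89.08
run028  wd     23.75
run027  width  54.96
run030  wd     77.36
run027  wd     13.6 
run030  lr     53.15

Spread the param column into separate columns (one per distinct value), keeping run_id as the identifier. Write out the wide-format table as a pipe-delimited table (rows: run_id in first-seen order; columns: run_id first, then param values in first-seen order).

Columns: run_id plus the 3 distinct param values (wd, lr, width).
For example, row run029 column wd takes loss=18.62 from the long row (run029, wd).

| run_id | wd | lr | width |
| run029 | 18.62 | 89.08 | 95.43 |
| run028 | 23.75 | 43.43 | 61.71 |
| run030 | 77.36 | 53.15 | 69.09 |
| run027 | 13.6 | 57.17 | 54.96 |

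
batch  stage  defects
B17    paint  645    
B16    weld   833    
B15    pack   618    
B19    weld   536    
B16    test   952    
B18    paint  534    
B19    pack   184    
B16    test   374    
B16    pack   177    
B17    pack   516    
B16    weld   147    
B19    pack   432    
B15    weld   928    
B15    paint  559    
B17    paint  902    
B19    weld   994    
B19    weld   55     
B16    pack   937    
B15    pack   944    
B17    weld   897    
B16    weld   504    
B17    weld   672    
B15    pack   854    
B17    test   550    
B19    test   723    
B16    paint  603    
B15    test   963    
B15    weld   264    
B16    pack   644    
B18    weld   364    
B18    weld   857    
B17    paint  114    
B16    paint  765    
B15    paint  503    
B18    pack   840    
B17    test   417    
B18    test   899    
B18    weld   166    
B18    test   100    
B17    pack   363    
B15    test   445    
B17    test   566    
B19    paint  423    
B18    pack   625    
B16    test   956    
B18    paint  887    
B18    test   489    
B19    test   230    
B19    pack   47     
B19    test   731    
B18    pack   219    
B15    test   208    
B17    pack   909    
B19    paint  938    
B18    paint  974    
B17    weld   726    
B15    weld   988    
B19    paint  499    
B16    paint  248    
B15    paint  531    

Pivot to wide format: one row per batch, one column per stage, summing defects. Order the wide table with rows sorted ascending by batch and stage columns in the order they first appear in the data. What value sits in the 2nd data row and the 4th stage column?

2282

With rows sorted ascending by batch, row 2 is batch=B16. stage columns in first-appearance order: paint, weld, pack, test; column 4 is test.
Long rows with batch=B16, stage=test: 952 + 374 + 956 = 2282.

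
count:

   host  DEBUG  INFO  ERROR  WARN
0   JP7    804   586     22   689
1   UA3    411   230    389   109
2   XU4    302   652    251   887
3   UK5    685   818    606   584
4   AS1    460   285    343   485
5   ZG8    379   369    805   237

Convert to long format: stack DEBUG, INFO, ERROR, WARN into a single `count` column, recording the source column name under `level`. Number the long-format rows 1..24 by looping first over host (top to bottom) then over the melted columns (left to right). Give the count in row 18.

285

24 rows total (6 × 4). Row 18: index ⌊(18-1)/4⌋ = 4 into host → AS1; (18-1) mod 4 = 1 into the melted columns → INFO.
So row 18 is (AS1, INFO, 285); count = 285.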